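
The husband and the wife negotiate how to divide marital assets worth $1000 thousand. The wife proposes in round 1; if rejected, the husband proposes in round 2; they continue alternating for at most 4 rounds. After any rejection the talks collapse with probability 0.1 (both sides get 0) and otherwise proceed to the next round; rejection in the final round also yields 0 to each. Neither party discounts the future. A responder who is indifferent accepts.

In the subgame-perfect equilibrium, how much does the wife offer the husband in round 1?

819

Round 4 (the husband proposes): the wife will accept anything ≥ 0, so the husband offers 0 and keeps 1000.
Round 3 (the wife proposes): rejecting gives the husband an expected 0.9 × 1000 = 900, so the wife offers 900, keeping 100.
Round 2 (the husband proposes): rejecting gives the wife an expected 0.9 × 100 = 90, so the husband offers 90, keeping 910.
Round 1 (the wife proposes): rejecting gives the husband an expected 0.9 × 910 = 819. The wife offers 819 and keeps 1000 − 819 = 181.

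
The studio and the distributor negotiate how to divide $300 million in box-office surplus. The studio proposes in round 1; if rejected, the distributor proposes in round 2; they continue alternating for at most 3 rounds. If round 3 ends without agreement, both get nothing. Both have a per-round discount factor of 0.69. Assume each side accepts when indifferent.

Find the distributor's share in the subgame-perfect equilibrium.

64.17

Work backward from the last round.
Round 3 (the studio proposes): rejection yields 0 for the distributor; the studio offers 0 and keeps 300.
Round 2 (the distributor proposes): the studio can get 300 next round, worth 0.69 × 300 = 207 now. The distributor offers 207 and keeps 300 − 207 = 93.
Round 1 (the studio proposes): the distributor can get 93 next round, worth 0.69 × 93 = 64.17 now. The studio offers 64.17 and keeps 300 − 64.17 = 235.83.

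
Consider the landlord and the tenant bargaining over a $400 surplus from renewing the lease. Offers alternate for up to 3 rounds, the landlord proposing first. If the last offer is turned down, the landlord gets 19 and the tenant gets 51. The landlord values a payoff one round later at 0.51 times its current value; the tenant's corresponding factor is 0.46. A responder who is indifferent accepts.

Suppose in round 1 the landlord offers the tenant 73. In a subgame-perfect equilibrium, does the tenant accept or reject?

Reject

Round 3 (the landlord proposes): the tenant gets 51 if talks fail, so the landlord offers 51 and keeps 349.
Round 2 (the tenant proposes): the landlord can get 349 next round, worth 0.51 × 349 = 177.99 now, so the tenant offers 177.99, keeping 222.01.
So by rejecting in round 1, the tenant gets 222.01 next round, worth 0.46 × 222.01 = 102.1246 now.
Offer 73 < 102.1246, so the tenant rejects.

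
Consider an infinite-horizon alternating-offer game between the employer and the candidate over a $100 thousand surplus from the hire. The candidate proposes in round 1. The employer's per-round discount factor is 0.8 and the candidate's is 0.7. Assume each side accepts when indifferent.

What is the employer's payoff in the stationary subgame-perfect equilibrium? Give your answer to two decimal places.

When the candidate proposes, the employer accepts any offer worth at least 0.8 times what the employer would get by proposing next round; and vice versa.
This gives x = 100 − 0.8y and y = 100 − 0.7x, where x and y are each side's share when it proposes.
Hence (1 − 0.8·0.7)x = 100(1 − 0.8), i.e. 0.44·x = 20.
x ≈ 45.4545; the employer's share is 100 − x ≈ 54.5455.

54.55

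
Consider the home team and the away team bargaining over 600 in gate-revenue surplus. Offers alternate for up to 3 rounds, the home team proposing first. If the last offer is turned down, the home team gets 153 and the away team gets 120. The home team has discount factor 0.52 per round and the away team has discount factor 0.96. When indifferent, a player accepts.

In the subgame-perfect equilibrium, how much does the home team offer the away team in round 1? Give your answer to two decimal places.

336.38

Round 3 (the home team proposes): the away team gets 120 if talks fail, so the home team offers 120 and keeps 480.
Round 2 (the away team proposes): the home team can get 480 next round, worth 0.52 × 480 = 249.6 now; the away team offers that and keeps 350.4.
Round 1 (the home team proposes): the away team can get 350.4 next round, worth 0.96 × 350.4 = 336.384 now. The home team offers 336.384 and keeps 600 − 336.384 = 263.616.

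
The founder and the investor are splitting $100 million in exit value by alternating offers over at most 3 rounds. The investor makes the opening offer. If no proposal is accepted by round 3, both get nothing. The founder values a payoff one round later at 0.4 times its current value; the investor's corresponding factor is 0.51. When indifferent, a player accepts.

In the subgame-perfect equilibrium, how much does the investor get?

Round 3 (the investor proposes): rejection yields 0 for the founder; the investor offers 0 and keeps 100.
Round 2 (the founder proposes): the investor can get 100 next round, worth 0.51 × 100 = 51 now. The founder offers 51 and keeps 100 − 51 = 49.
Round 1 (the investor proposes): the founder can get 49 next round, worth 0.4 × 49 = 19.6 now. The investor offers 19.6 and keeps 100 − 19.6 = 80.4.

80.4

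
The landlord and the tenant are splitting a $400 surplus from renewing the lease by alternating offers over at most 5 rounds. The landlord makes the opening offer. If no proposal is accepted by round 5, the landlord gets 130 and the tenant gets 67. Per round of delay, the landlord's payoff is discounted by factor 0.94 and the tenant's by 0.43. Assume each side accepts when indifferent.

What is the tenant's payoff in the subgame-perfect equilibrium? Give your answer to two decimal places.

Work backward from the last round.
Round 5 (the landlord proposes): the tenant gets 67 if talks fail, so the landlord offers 67 and keeps 333.
Round 4 (the tenant proposes): the landlord can get 333 next round, worth 0.94 × 333 = 313.02 now; the tenant offers that and keeps 86.98.
Round 3 (the landlord proposes): the tenant can get 86.98 next round, worth 0.43 × 86.98 = 37.4014 now, so the landlord offers 37.4014, keeping 362.5986.
Round 2 (the tenant proposes): the landlord can get 362.5986 next round, worth 0.94 × 362.5986 = 340.842684 now; the tenant offers that and keeps 59.157316.
Round 1 (the landlord proposes): the tenant can get 59.157316 next round, worth 0.43 × 59.157316 = 25.43764588 now; the landlord offers that and keeps 374.56235412.

25.44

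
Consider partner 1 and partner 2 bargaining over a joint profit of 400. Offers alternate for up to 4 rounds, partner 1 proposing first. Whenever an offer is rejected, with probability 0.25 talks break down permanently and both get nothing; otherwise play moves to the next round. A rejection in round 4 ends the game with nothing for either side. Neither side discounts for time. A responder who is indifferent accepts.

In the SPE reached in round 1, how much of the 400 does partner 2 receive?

243.75

By backward induction:
Round 4 (partner 2 proposes): partner 1 will accept anything ≥ 0, so partner 2 offers 0 and keeps 400.
Round 3 (partner 1 proposes): rejecting gives partner 2 an expected 0.75 × 400 = 300, so partner 1 offers 300, keeping 100.
Round 2 (partner 2 proposes): rejecting gives partner 1 an expected 0.75 × 100 = 75. Partner 2 offers 75 and keeps 400 − 75 = 325.
Round 1 (partner 1 proposes): rejecting gives partner 2 an expected 0.75 × 325 = 243.75. Partner 1 offers 243.75 and keeps 400 − 243.75 = 156.25.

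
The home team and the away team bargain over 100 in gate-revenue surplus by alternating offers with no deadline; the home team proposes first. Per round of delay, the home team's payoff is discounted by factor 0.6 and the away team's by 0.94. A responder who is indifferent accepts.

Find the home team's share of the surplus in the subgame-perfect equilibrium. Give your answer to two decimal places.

13.76

Let x be the home team's share when the home team proposes and y be the away team's share when the away team proposes.
The away team accepts iff offered ≥ 0.94·y, so x = 100 − 0.94y. Symmetrically y = 100 − 0.6x.
Substituting: x = 100 − 0.94(100 − 0.6x), giving x(1 − 0.6·0.94) = 100(1 − 0.94).
So x = 100 × 0.06 / 0.436 ≈ 13.7615, and the away team receives 100 − x ≈ 86.2385.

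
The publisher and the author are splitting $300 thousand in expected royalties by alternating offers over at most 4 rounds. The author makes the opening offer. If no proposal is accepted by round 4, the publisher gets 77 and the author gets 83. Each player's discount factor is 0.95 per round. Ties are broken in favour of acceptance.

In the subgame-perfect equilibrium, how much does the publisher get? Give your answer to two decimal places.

200.30

Round 4 (the publisher proposes): the author gets 83 if talks fail, so the publisher offers 83 and keeps 217.
Round 3 (the author proposes): the publisher can get 217 next round, worth 0.95 × 217 = 206.15 now; the author offers that and keeps 93.85.
Round 2 (the publisher proposes): the author can get 93.85 next round, worth 0.95 × 93.85 = 89.1575 now; the publisher offers that and keeps 210.8425.
Round 1 (the author proposes): the publisher can get 210.8425 next round, worth 0.95 × 210.8425 = 200.300375 now, so the author offers 200.300375, keeping 99.699625.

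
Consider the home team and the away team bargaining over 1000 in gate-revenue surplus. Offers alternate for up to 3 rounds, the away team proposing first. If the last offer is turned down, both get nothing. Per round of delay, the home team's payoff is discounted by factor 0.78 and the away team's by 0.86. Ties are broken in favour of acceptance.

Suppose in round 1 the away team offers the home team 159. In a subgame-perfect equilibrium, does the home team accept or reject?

Accept

Round 3 (the away team proposes): rejection yields 0 for the home team; the away team offers 0 and keeps 1000.
Round 2 (the home team proposes): the away team can get 1000 next round, worth 0.86 × 1000 = 860 now; the home team offers that and keeps 140.
So by rejecting in round 1, the home team gets 140 next round, worth 0.78 × 140 = 109.2 now.
Offer 159 ≥ 109.2, so the home team accepts.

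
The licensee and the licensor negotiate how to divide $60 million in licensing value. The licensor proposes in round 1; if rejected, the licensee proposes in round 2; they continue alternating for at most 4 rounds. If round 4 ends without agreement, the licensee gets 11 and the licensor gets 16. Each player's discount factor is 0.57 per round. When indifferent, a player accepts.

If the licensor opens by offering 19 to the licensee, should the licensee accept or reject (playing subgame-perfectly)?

Reject

Round 4 (the licensee proposes): the licensor gets 16 if talks fail, so the licensee offers 16 and keeps 44.
Round 3 (the licensor proposes): the licensee can get 44 next round, worth 0.57 × 44 = 25.08 now; the licensor offers that and keeps 34.92.
Round 2 (the licensee proposes): the licensor can get 34.92 next round, worth 0.57 × 34.92 = 19.9044 now; the licensee offers that and keeps 40.0956.
So by rejecting in round 1, the licensee gets 40.0956 next round, worth 0.57 × 40.0956 = 22.854492 now.
Offer 19 < 22.854492, so the licensee rejects.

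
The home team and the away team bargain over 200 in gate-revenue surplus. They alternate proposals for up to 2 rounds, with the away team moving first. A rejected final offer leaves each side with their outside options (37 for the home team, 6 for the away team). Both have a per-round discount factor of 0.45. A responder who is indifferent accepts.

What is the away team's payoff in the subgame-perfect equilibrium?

112.7

Round 2 (the home team proposes): the away team gets 6 if talks fail, so the home team offers 6 and keeps 194.
Round 1 (the away team proposes): the home team can get 194 next round, worth 0.45 × 194 = 87.3 now, so the away team offers 87.3, keeping 112.7.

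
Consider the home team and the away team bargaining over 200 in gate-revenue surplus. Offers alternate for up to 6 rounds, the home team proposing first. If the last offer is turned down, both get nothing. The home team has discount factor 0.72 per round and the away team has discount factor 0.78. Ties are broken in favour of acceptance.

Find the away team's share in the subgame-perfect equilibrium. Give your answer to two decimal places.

117.41

Round 6 (the away team proposes): rejection yields 0 for the home team; the away team offers 0 and keeps 200.
Round 5 (the home team proposes): the away team can get 200 next round, worth 0.78 × 200 = 156 now. The home team offers 156 and keeps 200 − 156 = 44.
Round 4 (the away team proposes): the home team can get 44 next round, worth 0.72 × 44 = 31.68 now, so the away team offers 31.68, keeping 168.32.
Round 3 (the home team proposes): the away team can get 168.32 next round, worth 0.78 × 168.32 = 131.2896 now, so the home team offers 131.2896, keeping 68.7104.
Round 2 (the away team proposes): the home team can get 68.7104 next round, worth 0.72 × 68.7104 = 49.471488 now. The away team offers 49.471488 and keeps 200 − 49.471488 = 150.528512.
Round 1 (the home team proposes): the away team can get 150.528512 next round, worth 0.78 × 150.528512 = 117.41223936 now; the home team offers that and keeps 82.58776064.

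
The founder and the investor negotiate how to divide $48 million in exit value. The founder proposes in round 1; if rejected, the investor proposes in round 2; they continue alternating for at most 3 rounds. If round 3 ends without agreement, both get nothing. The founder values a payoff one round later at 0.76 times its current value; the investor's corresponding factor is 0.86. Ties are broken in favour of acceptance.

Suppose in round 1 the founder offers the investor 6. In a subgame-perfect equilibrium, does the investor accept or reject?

Reject

Work out the investor's continuation value if the offer is rejected.
Round 3 (the founder proposes): the investor will accept anything ≥ 0, so the founder offers 0 and keeps 48.
Round 2 (the investor proposes): the founder can get 48 next round, worth 0.76 × 48 = 36.48 now; the investor offers that and keeps 11.52.
So by rejecting in round 1, the investor gets 11.52 next round, worth 0.86 × 11.52 = 9.9072 now.
Offer 6 < 9.9072, so the investor rejects.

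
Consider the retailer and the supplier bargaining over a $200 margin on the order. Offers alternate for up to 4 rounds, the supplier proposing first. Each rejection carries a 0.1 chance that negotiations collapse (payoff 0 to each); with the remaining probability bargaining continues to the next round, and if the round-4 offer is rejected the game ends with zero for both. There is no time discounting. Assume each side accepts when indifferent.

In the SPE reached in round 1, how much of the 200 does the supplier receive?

36.2

Round 4 (the retailer proposes): rejection yields 0 for the supplier; the retailer offers 0 and keeps 200.
Round 3 (the supplier proposes): rejecting gives the retailer an expected 0.9 × 200 = 180; the supplier offers that and keeps 20.
Round 2 (the retailer proposes): rejecting gives the supplier an expected 0.9 × 20 = 18; the retailer offers that and keeps 182.
Round 1 (the supplier proposes): rejecting gives the retailer an expected 0.9 × 182 = 163.8; the supplier offers that and keeps 36.2.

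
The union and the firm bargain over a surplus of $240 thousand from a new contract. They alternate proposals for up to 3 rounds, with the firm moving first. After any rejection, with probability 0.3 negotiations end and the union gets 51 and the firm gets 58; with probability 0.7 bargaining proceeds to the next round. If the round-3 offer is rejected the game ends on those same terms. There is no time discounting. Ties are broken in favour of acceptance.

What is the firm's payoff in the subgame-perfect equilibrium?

Round 3 (the firm proposes): the union gets 51 if talks fail, so the firm offers 51 and keeps 189.
Round 2 (the union proposes): rejecting gives the firm an expected 0.7 × 189 + 0.3 × 58 = 149.7; the union offers that and keeps 90.3.
Round 1 (the firm proposes): rejecting gives the union an expected 0.7 × 90.3 + 0.3 × 51 = 78.51. The firm offers 78.51 and keeps 240 − 78.51 = 161.49.

161.49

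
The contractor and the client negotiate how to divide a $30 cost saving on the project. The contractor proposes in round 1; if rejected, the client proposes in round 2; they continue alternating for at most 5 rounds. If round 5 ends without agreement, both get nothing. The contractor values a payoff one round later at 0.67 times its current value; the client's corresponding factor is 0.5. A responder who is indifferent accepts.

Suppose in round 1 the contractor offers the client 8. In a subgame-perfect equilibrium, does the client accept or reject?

Round 5 (the contractor proposes): the client will accept anything ≥ 0, so the contractor offers 0 and keeps 30.
Round 4 (the client proposes): the contractor can get 30 next round, worth 0.67 × 30 = 20.1 now. The client offers 20.1 and keeps 30 − 20.1 = 9.9.
Round 3 (the contractor proposes): the client can get 9.9 next round, worth 0.5 × 9.9 = 4.95 now, so the contractor offers 4.95, keeping 25.05.
Round 2 (the client proposes): the contractor can get 25.05 next round, worth 0.67 × 25.05 = 16.7835 now; the client offers that and keeps 13.2165.
So by rejecting in round 1, the client gets 13.2165 next round, worth 0.5 × 13.2165 = 6.60825 now.
Offer 8 ≥ 6.60825, so the client accepts.

Accept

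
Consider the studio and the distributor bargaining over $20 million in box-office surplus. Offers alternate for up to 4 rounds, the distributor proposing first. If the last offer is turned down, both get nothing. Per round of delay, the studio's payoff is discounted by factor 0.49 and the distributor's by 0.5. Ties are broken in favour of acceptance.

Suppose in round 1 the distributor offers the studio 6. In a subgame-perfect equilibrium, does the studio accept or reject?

Work out the studio's continuation value if the offer is rejected.
Round 4 (the studio proposes): rejection yields 0 for the distributor; the studio offers 0 and keeps 20.
Round 3 (the distributor proposes): the studio can get 20 next round, worth 0.49 × 20 = 9.8 now, so the distributor offers 9.8, keeping 10.2.
Round 2 (the studio proposes): the distributor can get 10.2 next round, worth 0.5 × 10.2 = 5.1 now. The studio offers 5.1 and keeps 20 − 5.1 = 14.9.
So by rejecting in round 1, the studio gets 14.9 next round, worth 0.49 × 14.9 = 7.301 now.
Offer 6 < 7.301, so the studio rejects.

Reject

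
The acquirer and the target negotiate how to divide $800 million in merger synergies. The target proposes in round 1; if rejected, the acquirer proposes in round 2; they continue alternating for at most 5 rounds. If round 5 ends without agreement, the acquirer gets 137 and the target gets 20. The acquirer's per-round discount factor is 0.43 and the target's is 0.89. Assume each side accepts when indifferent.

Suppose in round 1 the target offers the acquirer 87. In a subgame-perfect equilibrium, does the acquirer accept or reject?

Work out the acquirer's continuation value if the offer is rejected.
Round 5 (the target proposes): the acquirer gets 137 if talks fail, so the target offers 137 and keeps 663.
Round 4 (the acquirer proposes): the target can get 663 next round, worth 0.89 × 663 = 590.07 now; the acquirer offers that and keeps 209.93.
Round 3 (the target proposes): the acquirer can get 209.93 next round, worth 0.43 × 209.93 = 90.2699 now. The target offers 90.2699 and keeps 800 − 90.2699 = 709.7301.
Round 2 (the acquirer proposes): the target can get 709.7301 next round, worth 0.89 × 709.7301 = 631.659789 now. The acquirer offers 631.659789 and keeps 800 − 631.659789 = 168.340211.
So by rejecting in round 1, the acquirer gets 168.340211 next round, worth 0.43 × 168.340211 = 72.38629073 now.
Offer 87 ≥ 72.38629073, so the acquirer accepts.

Accept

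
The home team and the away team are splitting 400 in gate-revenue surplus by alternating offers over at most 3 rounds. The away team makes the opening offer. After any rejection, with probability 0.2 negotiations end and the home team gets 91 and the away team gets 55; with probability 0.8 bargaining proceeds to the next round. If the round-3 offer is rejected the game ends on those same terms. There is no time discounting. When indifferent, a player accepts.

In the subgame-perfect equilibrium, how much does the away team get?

268.36

Round 3 (the away team proposes): the home team gets 91 if talks fail, so the away team offers 91 and keeps 309.
Round 2 (the home team proposes): rejecting gives the away team an expected 0.8 × 309 + 0.2 × 55 = 258.2, so the home team offers 258.2, keeping 141.8.
Round 1 (the away team proposes): rejecting gives the home team an expected 0.8 × 141.8 + 0.2 × 91 = 131.64. The away team offers 131.64 and keeps 400 − 131.64 = 268.36.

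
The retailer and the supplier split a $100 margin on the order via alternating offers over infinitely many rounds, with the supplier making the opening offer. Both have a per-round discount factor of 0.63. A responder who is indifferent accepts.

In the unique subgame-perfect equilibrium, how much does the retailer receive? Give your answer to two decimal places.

38.65

When the supplier proposes, the retailer accepts any offer worth at least 0.63 times what the retailer would get by proposing next round; and vice versa.
This gives x = 100 − 0.63y and y = 100 − 0.63x, where x and y are each side's share when it proposes.
Hence (1 − 0.63·0.63)x = 100(1 − 0.63), i.e. 0.6031·x = 37.
x ≈ 61.3497; the retailer's share is 100 − x ≈ 38.6503.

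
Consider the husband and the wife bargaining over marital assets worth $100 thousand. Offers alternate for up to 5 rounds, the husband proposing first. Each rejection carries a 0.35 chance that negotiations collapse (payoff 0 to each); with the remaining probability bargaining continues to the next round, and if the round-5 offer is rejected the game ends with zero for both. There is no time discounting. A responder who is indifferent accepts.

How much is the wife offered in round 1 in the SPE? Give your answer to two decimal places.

Round 5 (the husband proposes): rejection yields 0 for the wife; the husband offers 0 and keeps 100.
Round 4 (the wife proposes): rejecting gives the husband an expected 0.65 × 100 = 65. The wife offers 65 and keeps 100 − 65 = 35.
Round 3 (the husband proposes): rejecting gives the wife an expected 0.65 × 35 = 22.75. The husband offers 22.75 and keeps 100 − 22.75 = 77.25.
Round 2 (the wife proposes): rejecting gives the husband an expected 0.65 × 77.25 = 50.2125; the wife offers that and keeps 49.7875.
Round 1 (the husband proposes): rejecting gives the wife an expected 0.65 × 49.7875 = 32.361875. The husband offers 32.361875 and keeps 100 − 32.361875 = 67.638125.

32.36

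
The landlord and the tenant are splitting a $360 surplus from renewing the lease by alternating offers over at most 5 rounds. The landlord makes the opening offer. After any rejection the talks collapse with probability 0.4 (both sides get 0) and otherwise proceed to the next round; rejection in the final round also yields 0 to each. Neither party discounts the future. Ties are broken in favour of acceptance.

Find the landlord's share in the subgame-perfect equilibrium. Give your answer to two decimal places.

By backward induction:
Round 5 (the landlord proposes): rejection yields 0 for the tenant; the landlord offers 0 and keeps 360.
Round 4 (the tenant proposes): rejecting gives the landlord an expected 0.6 × 360 = 216. The tenant offers 216 and keeps 360 − 216 = 144.
Round 3 (the landlord proposes): rejecting gives the tenant an expected 0.6 × 144 = 86.4, so the landlord offers 86.4, keeping 273.6.
Round 2 (the tenant proposes): rejecting gives the landlord an expected 0.6 × 273.6 = 164.16. The tenant offers 164.16 and keeps 360 − 164.16 = 195.84.
Round 1 (the landlord proposes): rejecting gives the tenant an expected 0.6 × 195.84 = 117.504; the landlord offers that and keeps 242.496.

242.50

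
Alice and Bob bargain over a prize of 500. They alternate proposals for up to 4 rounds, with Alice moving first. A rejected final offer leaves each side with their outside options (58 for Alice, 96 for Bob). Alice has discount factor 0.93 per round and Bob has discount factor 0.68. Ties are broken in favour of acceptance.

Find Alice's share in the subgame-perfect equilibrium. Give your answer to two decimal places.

286.13

Round 4 (Bob proposes): Alice gets 58 if talks fail, so Bob offers 58 and keeps 442.
Round 3 (Alice proposes): Bob can get 442 next round, worth 0.68 × 442 = 300.56 now. Alice offers 300.56 and keeps 500 − 300.56 = 199.44.
Round 2 (Bob proposes): Alice can get 199.44 next round, worth 0.93 × 199.44 = 185.4792 now; Bob offers that and keeps 314.5208.
Round 1 (Alice proposes): Bob can get 314.5208 next round, worth 0.68 × 314.5208 = 213.874144 now. Alice offers 213.874144 and keeps 500 − 213.874144 = 286.125856.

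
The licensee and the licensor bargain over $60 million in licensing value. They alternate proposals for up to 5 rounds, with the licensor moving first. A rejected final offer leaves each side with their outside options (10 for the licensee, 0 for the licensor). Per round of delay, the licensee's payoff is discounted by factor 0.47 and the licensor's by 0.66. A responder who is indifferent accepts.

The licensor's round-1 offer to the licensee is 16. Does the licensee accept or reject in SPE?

Accept

Round 5 (the licensor proposes): the licensee gets 10 if talks fail, so the licensor offers 10 and keeps 50.
Round 4 (the licensee proposes): the licensor can get 50 next round, worth 0.66 × 50 = 33 now, so the licensee offers 33, keeping 27.
Round 3 (the licensor proposes): the licensee can get 27 next round, worth 0.47 × 27 = 12.69 now, so the licensor offers 12.69, keeping 47.31.
Round 2 (the licensee proposes): the licensor can get 47.31 next round, worth 0.66 × 47.31 = 31.2246 now. The licensee offers 31.2246 and keeps 60 − 31.2246 = 28.7754.
So by rejecting in round 1, the licensee gets 28.7754 next round, worth 0.47 × 28.7754 = 13.524438 now.
Offer 16 ≥ 13.524438, so the licensee accepts.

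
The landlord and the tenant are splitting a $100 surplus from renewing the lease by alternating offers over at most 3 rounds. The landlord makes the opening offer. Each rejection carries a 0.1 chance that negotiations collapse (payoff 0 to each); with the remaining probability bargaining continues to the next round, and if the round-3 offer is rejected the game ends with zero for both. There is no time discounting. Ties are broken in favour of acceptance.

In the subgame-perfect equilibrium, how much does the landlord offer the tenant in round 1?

9

Round 3 (the landlord proposes): the tenant will accept anything ≥ 0, so the landlord offers 0 and keeps 100.
Round 2 (the tenant proposes): rejecting gives the landlord an expected 0.9 × 100 = 90. The tenant offers 90 and keeps 100 − 90 = 10.
Round 1 (the landlord proposes): rejecting gives the tenant an expected 0.9 × 10 = 9. The landlord offers 9 and keeps 100 − 9 = 91.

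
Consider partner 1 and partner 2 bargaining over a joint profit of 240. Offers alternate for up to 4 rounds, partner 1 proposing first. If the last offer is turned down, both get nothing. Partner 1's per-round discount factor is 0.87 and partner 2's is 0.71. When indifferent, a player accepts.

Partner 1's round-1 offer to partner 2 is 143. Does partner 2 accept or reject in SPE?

Round 4 (partner 2 proposes): rejection yields 0 for partner 1; partner 2 offers 0 and keeps 240.
Round 3 (partner 1 proposes): partner 2 can get 240 next round, worth 0.71 × 240 = 170.4 now. Partner 1 offers 170.4 and keeps 240 − 170.4 = 69.6.
Round 2 (partner 2 proposes): partner 1 can get 69.6 next round, worth 0.87 × 69.6 = 60.552 now, so partner 2 offers 60.552, keeping 179.448.
So by rejecting in round 1, partner 2 gets 179.448 next round, worth 0.71 × 179.448 = 127.40808 now.
Offer 143 ≥ 127.40808, so partner 2 accepts.

Accept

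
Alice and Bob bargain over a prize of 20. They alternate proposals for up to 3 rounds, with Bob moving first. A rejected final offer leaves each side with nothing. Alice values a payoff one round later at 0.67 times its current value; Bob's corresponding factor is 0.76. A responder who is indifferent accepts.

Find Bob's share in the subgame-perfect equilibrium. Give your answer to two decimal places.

Round 3 (Bob proposes): rejection yields 0 for Alice; Bob offers 0 and keeps 20.
Round 2 (Alice proposes): Bob can get 20 next round, worth 0.76 × 20 = 15.2 now. Alice offers 15.2 and keeps 20 − 15.2 = 4.8.
Round 1 (Bob proposes): Alice can get 4.8 next round, worth 0.67 × 4.8 = 3.216 now. Bob offers 3.216 and keeps 20 − 3.216 = 16.784.

16.78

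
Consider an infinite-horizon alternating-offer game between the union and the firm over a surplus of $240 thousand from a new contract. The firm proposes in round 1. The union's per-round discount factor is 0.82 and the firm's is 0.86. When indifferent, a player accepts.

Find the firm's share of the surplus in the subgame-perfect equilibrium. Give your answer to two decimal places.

Let x be the firm's share when the firm proposes and y be the union's share when the union proposes.
The union accepts iff offered ≥ 0.82·y, so x = 240 − 0.82y. Symmetrically y = 240 − 0.86x.
Substituting: x = 240 − 0.82(240 − 0.86x), giving x(1 − 0.86·0.82) = 240(1 − 0.82).
So x = 240 × 0.18 / 0.2948 ≈ 146.5400, and the union receives 240 − x ≈ 93.4600.

146.54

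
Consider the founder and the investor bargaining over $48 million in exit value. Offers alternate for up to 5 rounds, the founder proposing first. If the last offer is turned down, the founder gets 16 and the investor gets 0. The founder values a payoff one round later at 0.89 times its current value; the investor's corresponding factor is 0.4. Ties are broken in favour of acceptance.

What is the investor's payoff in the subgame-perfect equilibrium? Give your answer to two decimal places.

2.86

By backward induction:
Round 5 (the founder proposes): the investor will accept anything ≥ 0, so the founder offers 0 and keeps 48.
Round 4 (the investor proposes): the founder can get 48 next round, worth 0.89 × 48 = 42.72 now. The investor offers 42.72 and keeps 48 − 42.72 = 5.28.
Round 3 (the founder proposes): the investor can get 5.28 next round, worth 0.4 × 5.28 = 2.112 now. The founder offers 2.112 and keeps 48 − 2.112 = 45.888.
Round 2 (the investor proposes): the founder can get 45.888 next round, worth 0.89 × 45.888 = 40.84032 now; the investor offers that and keeps 7.15968.
Round 1 (the founder proposes): the investor can get 7.15968 next round, worth 0.4 × 7.15968 = 2.863872 now; the founder offers that and keeps 45.136128.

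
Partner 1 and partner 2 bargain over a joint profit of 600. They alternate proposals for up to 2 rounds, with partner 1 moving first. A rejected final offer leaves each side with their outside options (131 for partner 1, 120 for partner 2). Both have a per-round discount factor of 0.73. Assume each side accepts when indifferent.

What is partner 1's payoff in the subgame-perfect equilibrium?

Round 2 (partner 2 proposes): partner 1 gets 131 if talks fail, so partner 2 offers 131 and keeps 469.
Round 1 (partner 1 proposes): partner 2 can get 469 next round, worth 0.73 × 469 = 342.37 now, so partner 1 offers 342.37, keeping 257.63.

257.63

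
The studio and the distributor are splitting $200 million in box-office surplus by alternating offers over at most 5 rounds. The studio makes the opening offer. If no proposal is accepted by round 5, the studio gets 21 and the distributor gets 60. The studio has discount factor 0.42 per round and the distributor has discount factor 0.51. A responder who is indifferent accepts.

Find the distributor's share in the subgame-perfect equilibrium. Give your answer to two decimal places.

By backward induction:
Round 5 (the studio proposes): the distributor gets 60 if talks fail, so the studio offers 60 and keeps 140.
Round 4 (the distributor proposes): the studio can get 140 next round, worth 0.42 × 140 = 58.8 now; the distributor offers that and keeps 141.2.
Round 3 (the studio proposes): the distributor can get 141.2 next round, worth 0.51 × 141.2 = 72.012 now. The studio offers 72.012 and keeps 200 − 72.012 = 127.988.
Round 2 (the distributor proposes): the studio can get 127.988 next round, worth 0.42 × 127.988 = 53.75496 now, so the distributor offers 53.75496, keeping 146.24504.
Round 1 (the studio proposes): the distributor can get 146.24504 next round, worth 0.51 × 146.24504 = 74.5849704 now, so the studio offers 74.5849704, keeping 125.4150296.

74.58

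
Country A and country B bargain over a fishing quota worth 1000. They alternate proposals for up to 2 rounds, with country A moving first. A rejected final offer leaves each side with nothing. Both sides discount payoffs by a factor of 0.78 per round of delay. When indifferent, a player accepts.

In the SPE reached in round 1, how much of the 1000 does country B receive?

Round 2 (country B proposes): rejection yields 0 for country A; country B offers 0 and keeps 1000.
Round 1 (country A proposes): country B can get 1000 next round, worth 0.78 × 1000 = 780 now. Country A offers 780 and keeps 1000 − 780 = 220.

780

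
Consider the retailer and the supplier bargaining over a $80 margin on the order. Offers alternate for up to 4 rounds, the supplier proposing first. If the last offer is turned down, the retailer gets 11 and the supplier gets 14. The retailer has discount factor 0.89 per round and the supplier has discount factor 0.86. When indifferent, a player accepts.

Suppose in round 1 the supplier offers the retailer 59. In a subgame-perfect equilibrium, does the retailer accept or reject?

Accept

Work out the retailer's continuation value if the offer is rejected.
Round 4 (the retailer proposes): the supplier gets 14 if talks fail, so the retailer offers 14 and keeps 66.
Round 3 (the supplier proposes): the retailer can get 66 next round, worth 0.89 × 66 = 58.74 now; the supplier offers that and keeps 21.26.
Round 2 (the retailer proposes): the supplier can get 21.26 next round, worth 0.86 × 21.26 = 18.2836 now, so the retailer offers 18.2836, keeping 61.7164.
So by rejecting in round 1, the retailer gets 61.7164 next round, worth 0.89 × 61.7164 = 54.927596 now.
Offer 59 ≥ 54.927596, so the retailer accepts.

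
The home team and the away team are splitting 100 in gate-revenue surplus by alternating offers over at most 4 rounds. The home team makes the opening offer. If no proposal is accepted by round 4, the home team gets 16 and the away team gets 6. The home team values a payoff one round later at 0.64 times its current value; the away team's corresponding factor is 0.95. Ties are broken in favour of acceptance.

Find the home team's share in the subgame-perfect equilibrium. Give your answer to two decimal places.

Round 4 (the away team proposes): the home team gets 16 if talks fail, so the away team offers 16 and keeps 84.
Round 3 (the home team proposes): the away team can get 84 next round, worth 0.95 × 84 = 79.8 now; the home team offers that and keeps 20.2.
Round 2 (the away team proposes): the home team can get 20.2 next round, worth 0.64 × 20.2 = 12.928 now; the away team offers that and keeps 87.072.
Round 1 (the home team proposes): the away team can get 87.072 next round, worth 0.95 × 87.072 = 82.7184 now; the home team offers that and keeps 17.2816.

17.28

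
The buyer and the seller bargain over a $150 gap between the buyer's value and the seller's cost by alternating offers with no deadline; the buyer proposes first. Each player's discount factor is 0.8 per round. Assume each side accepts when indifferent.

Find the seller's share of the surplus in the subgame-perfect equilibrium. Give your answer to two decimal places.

66.67

When the buyer proposes, the seller accepts any offer worth at least 0.8 times what the seller would get by proposing next round; and vice versa.
This gives x = 150 − 0.8y and y = 150 − 0.8x, where x and y are each side's share when it proposes.
Hence (1 − 0.8·0.8)x = 150(1 − 0.8), i.e. 0.36·x = 30.
x ≈ 83.3333; the seller's share is 150 − x ≈ 66.6667.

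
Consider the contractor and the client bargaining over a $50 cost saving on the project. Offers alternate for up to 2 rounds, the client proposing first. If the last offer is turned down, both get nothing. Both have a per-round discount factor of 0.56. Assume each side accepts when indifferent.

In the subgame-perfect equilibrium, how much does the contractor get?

28

Round 2 (the contractor proposes): the client will accept anything ≥ 0, so the contractor offers 0 and keeps 50.
Round 1 (the client proposes): the contractor can get 50 next round, worth 0.56 × 50 = 28 now, so the client offers 28, keeping 22.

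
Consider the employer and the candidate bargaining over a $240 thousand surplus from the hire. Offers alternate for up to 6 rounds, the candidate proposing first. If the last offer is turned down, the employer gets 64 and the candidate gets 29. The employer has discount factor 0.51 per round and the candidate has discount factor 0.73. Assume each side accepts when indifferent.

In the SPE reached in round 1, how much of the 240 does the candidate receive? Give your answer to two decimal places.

Work backward from the last round.
Round 6 (the employer proposes): the candidate gets 29 if talks fail, so the employer offers 29 and keeps 211.
Round 5 (the candidate proposes): the employer can get 211 next round, worth 0.51 × 211 = 107.61 now; the candidate offers that and keeps 132.39.
Round 4 (the employer proposes): the candidate can get 132.39 next round, worth 0.73 × 132.39 = 96.6447 now, so the employer offers 96.6447, keeping 143.3553.
Round 3 (the candidate proposes): the employer can get 143.3553 next round, worth 0.51 × 143.3553 = 73.111203 now; the candidate offers that and keeps 166.888797.
Round 2 (the employer proposes): the candidate can get 166.888797 next round, worth 0.73 × 166.888797 = 121.82882181 now; the employer offers that and keeps 118.17117819.
Round 1 (the candidate proposes): the employer can get 118.17117819 next round, worth 0.51 × 118.17117819 = 60.2673008769 now; the candidate offers that and keeps 179.7326991231.

179.73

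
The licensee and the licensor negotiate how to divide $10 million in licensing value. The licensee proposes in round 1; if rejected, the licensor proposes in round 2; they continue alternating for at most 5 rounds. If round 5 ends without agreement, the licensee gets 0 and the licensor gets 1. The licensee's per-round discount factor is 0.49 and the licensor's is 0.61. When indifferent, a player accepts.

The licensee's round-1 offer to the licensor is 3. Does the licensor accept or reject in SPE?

Round 5 (the licensee proposes): the licensor gets 1 if talks fail, so the licensee offers 1 and keeps 9.
Round 4 (the licensor proposes): the licensee can get 9 next round, worth 0.49 × 9 = 4.41 now. The licensor offers 4.41 and keeps 10 − 4.41 = 5.59.
Round 3 (the licensee proposes): the licensor can get 5.59 next round, worth 0.61 × 5.59 = 3.4099 now, so the licensee offers 3.4099, keeping 6.5901.
Round 2 (the licensor proposes): the licensee can get 6.5901 next round, worth 0.49 × 6.5901 = 3.229149 now. The licensor offers 3.229149 and keeps 10 − 3.229149 = 6.770851.
So by rejecting in round 1, the licensor gets 6.770851 next round, worth 0.61 × 6.770851 = 4.13021911 now.
Offer 3 < 4.13021911, so the licensor rejects.

Reject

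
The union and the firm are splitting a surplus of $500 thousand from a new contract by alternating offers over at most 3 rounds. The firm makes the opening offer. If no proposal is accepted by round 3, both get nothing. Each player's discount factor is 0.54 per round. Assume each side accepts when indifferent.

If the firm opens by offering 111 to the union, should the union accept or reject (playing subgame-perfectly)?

Round 3 (the firm proposes): rejection yields 0 for the union; the firm offers 0 and keeps 500.
Round 2 (the union proposes): the firm can get 500 next round, worth 0.54 × 500 = 270 now. The union offers 270 and keeps 500 − 270 = 230.
So by rejecting in round 1, the union gets 230 next round, worth 0.54 × 230 = 124.2 now.
Offer 111 < 124.2, so the union rejects.

Reject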